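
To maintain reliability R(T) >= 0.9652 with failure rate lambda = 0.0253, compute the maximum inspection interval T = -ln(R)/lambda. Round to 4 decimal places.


R_target = 0.9652
lambda = 0.0253
-ln(0.9652) = 0.0354
T = 0.0354 / 0.0253
T = 1.4

1.4


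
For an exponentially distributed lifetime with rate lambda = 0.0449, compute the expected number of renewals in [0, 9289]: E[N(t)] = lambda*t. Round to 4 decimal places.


lambda = 0.0449
t = 9289
E[N(t)] = lambda * t
E[N(t)] = 0.0449 * 9289
E[N(t)] = 417.0761

417.0761


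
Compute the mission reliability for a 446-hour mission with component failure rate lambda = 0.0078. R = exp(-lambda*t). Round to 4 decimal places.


lambda = 0.0078
mission_time = 446
lambda * t = 0.0078 * 446 = 3.4788
R = exp(-3.4788)
R = 0.0308

0.0308


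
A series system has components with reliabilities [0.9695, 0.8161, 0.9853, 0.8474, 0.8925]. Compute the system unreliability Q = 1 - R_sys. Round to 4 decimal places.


Components: [0.9695, 0.8161, 0.9853, 0.8474, 0.8925]
After component 1: product = 0.9695
After component 2: product = 0.7912
After component 3: product = 0.7796
After component 4: product = 0.6606
After component 5: product = 0.5896
R_sys = 0.5896
Q = 1 - 0.5896 = 0.4104

0.4104


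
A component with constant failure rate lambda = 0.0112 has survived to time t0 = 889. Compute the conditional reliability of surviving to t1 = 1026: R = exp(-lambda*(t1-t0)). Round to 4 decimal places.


lambda = 0.0112
t0 = 889, t1 = 1026
t1 - t0 = 137
lambda * (t1-t0) = 0.0112 * 137 = 1.5344
R = exp(-1.5344)
R = 0.2156

0.2156


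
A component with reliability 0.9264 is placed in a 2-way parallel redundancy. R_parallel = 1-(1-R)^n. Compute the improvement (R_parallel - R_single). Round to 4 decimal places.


R_single = 0.9264, n = 2
1 - R_single = 0.0736
(1 - R_single)^n = 0.0736^2 = 0.0054
R_parallel = 1 - 0.0054 = 0.9946
Improvement = 0.9946 - 0.9264
Improvement = 0.0682

0.0682


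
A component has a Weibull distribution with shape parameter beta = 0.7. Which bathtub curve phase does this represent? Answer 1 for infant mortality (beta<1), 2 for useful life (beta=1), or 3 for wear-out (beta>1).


beta = 0.7
Compare beta to 1:
beta < 1 => infant mortality (phase 1)
beta = 1 => useful life (phase 2)
beta > 1 => wear-out (phase 3)
Since beta = 0.7, this is infant mortality (decreasing failure rate)
Phase = 1

1


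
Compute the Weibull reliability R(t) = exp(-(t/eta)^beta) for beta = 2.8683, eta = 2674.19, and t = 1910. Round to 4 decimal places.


beta = 2.8683, eta = 2674.19, t = 1910
t/eta = 1910 / 2674.19 = 0.7142
(t/eta)^beta = 0.7142^2.8683 = 0.3809
R(t) = exp(-0.3809)
R(t) = 0.6833

0.6833


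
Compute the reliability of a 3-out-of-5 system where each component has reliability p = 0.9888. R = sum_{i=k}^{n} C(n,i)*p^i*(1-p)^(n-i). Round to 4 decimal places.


k = 3, n = 5, p = 0.9888
i=3: C(5,3)=10 * 0.9888^3 * 0.0112^2 = 0.0012
i=4: C(5,4)=5 * 0.9888^4 * 0.0112^1 = 0.0535
i=5: C(5,5)=1 * 0.9888^5 * 0.0112^0 = 0.9452
R = sum of terms = 1.0

1.0


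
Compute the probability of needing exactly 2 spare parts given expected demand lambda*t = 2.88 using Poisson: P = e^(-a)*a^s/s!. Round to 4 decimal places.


a = 2.88, s = 2
e^(-a) = e^(-2.88) = 0.0561
a^s = 2.88^2 = 8.2944
s! = 2
P = 0.0561 * 8.2944 / 2
P = 0.2328

0.2328


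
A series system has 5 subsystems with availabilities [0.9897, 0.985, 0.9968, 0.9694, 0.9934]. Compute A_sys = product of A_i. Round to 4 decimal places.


Subsystems: [0.9897, 0.985, 0.9968, 0.9694, 0.9934]
After subsystem 1 (A=0.9897): product = 0.9897
After subsystem 2 (A=0.985): product = 0.9749
After subsystem 3 (A=0.9968): product = 0.9717
After subsystem 4 (A=0.9694): product = 0.942
After subsystem 5 (A=0.9934): product = 0.9358
A_sys = 0.9358

0.9358


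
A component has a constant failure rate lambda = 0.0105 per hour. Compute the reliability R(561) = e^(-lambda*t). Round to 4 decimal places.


lambda = 0.0105
t = 561
lambda * t = 5.8905
R(t) = e^(-5.8905)
R(t) = 0.0028

0.0028


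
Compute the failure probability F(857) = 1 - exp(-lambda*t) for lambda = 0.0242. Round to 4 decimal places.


lambda = 0.0242, t = 857
lambda * t = 20.7394
exp(-20.7394) = 0.0
F(t) = 1 - 0.0
F(t) = 1.0

1.0


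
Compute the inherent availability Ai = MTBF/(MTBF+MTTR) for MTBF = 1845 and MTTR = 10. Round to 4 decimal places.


MTBF = 1845
MTTR = 10
MTBF + MTTR = 1855
Ai = 1845 / 1855
Ai = 0.9946

0.9946


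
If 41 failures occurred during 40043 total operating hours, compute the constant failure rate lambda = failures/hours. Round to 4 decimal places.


failures = 41
total_hours = 40043
lambda = 41 / 40043
lambda = 0.001

0.001


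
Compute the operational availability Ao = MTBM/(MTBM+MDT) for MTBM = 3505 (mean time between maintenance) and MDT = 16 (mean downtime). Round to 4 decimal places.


MTBM = 3505
MDT = 16
MTBM + MDT = 3521
Ao = 3505 / 3521
Ao = 0.9955

0.9955


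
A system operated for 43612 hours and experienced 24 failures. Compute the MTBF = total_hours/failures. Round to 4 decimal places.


total_hours = 43612
failures = 24
MTBF = 43612 / 24
MTBF = 1817.1667

1817.1667


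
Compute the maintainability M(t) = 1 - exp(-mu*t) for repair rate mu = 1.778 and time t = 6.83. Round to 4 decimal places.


mu = 1.778, t = 6.83
mu * t = 1.778 * 6.83 = 12.1437
exp(-12.1437) = 0.0
M(t) = 1 - 0.0
M(t) = 1.0

1.0


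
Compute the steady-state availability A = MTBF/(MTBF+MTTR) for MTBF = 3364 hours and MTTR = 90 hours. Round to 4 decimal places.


MTBF = 3364
MTTR = 90
MTBF + MTTR = 3454
A = 3364 / 3454
A = 0.9739

0.9739


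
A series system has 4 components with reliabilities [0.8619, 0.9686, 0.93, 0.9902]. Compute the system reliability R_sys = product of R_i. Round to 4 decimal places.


Components: [0.8619, 0.9686, 0.93, 0.9902]
After component 1 (R=0.8619): product = 0.8619
After component 2 (R=0.9686): product = 0.8348
After component 3 (R=0.93): product = 0.7764
After component 4 (R=0.9902): product = 0.7688
R_sys = 0.7688

0.7688


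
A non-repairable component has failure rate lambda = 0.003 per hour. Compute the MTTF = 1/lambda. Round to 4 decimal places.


lambda = 0.003
MTTF = 1 / 0.003
MTTF = 333.3333

333.3333


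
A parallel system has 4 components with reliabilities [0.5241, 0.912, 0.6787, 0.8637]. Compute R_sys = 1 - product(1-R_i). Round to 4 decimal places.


Components: [0.5241, 0.912, 0.6787, 0.8637]
(1 - 0.5241) = 0.4759, running product = 0.4759
(1 - 0.912) = 0.088, running product = 0.0419
(1 - 0.6787) = 0.3213, running product = 0.0135
(1 - 0.8637) = 0.1363, running product = 0.0018
Product of (1-R_i) = 0.0018
R_sys = 1 - 0.0018 = 0.9982

0.9982


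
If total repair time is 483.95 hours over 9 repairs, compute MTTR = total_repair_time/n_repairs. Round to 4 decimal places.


total_repair_time = 483.95
n_repairs = 9
MTTR = 483.95 / 9
MTTR = 53.7722

53.7722


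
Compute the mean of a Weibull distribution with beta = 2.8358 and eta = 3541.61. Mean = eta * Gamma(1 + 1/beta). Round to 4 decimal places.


beta = 2.8358, eta = 3541.61
1/beta = 0.3526
1 + 1/beta = 1.3526
Gamma(1.3526) = 0.8909
Mean = 3541.61 * 0.8909
Mean = 3155.1756

3155.1756


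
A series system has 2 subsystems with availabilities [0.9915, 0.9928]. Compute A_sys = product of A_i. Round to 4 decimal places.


Subsystems: [0.9915, 0.9928]
After subsystem 1 (A=0.9915): product = 0.9915
After subsystem 2 (A=0.9928): product = 0.9844
A_sys = 0.9844

0.9844


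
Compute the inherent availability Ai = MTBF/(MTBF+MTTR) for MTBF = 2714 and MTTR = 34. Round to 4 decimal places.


MTBF = 2714
MTTR = 34
MTBF + MTTR = 2748
Ai = 2714 / 2748
Ai = 0.9876

0.9876


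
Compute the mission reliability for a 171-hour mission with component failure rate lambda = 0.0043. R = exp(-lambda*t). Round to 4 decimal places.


lambda = 0.0043
mission_time = 171
lambda * t = 0.0043 * 171 = 0.7353
R = exp(-0.7353)
R = 0.4794

0.4794


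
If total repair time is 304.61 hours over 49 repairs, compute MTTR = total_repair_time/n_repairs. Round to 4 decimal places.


total_repair_time = 304.61
n_repairs = 49
MTTR = 304.61 / 49
MTTR = 6.2165

6.2165


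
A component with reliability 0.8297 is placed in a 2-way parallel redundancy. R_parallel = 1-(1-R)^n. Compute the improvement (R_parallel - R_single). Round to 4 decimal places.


R_single = 0.8297, n = 2
1 - R_single = 0.1703
(1 - R_single)^n = 0.1703^2 = 0.029
R_parallel = 1 - 0.029 = 0.971
Improvement = 0.971 - 0.8297
Improvement = 0.1413

0.1413


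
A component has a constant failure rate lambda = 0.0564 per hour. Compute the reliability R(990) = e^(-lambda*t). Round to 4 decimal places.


lambda = 0.0564
t = 990
lambda * t = 55.836
R(t) = e^(-55.836)
R(t) = 0.0

0.0


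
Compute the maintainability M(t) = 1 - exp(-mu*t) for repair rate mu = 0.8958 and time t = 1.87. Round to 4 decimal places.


mu = 0.8958, t = 1.87
mu * t = 0.8958 * 1.87 = 1.6751
exp(-1.6751) = 0.1873
M(t) = 1 - 0.1873
M(t) = 0.8127

0.8127


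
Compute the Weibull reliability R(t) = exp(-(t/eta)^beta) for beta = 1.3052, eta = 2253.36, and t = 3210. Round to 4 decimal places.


beta = 1.3052, eta = 2253.36, t = 3210
t/eta = 3210 / 2253.36 = 1.4245
(t/eta)^beta = 1.4245^1.3052 = 1.587
R(t) = exp(-1.587)
R(t) = 0.2045

0.2045


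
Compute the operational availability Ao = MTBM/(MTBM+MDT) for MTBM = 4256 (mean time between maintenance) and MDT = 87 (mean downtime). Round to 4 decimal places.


MTBM = 4256
MDT = 87
MTBM + MDT = 4343
Ao = 4256 / 4343
Ao = 0.98

0.98


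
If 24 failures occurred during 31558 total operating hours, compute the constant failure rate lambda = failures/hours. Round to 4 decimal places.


failures = 24
total_hours = 31558
lambda = 24 / 31558
lambda = 0.0008

0.0008


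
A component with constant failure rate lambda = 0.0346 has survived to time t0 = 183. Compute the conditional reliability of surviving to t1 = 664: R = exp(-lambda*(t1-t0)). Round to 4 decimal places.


lambda = 0.0346
t0 = 183, t1 = 664
t1 - t0 = 481
lambda * (t1-t0) = 0.0346 * 481 = 16.6426
R = exp(-16.6426)
R = 0.0

0.0


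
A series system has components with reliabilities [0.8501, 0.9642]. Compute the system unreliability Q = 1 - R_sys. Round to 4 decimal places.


Components: [0.8501, 0.9642]
After component 1: product = 0.8501
After component 2: product = 0.8197
R_sys = 0.8197
Q = 1 - 0.8197 = 0.1803

0.1803


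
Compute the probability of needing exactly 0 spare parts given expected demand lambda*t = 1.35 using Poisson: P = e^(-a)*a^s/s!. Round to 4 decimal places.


a = 1.35, s = 0
e^(-a) = e^(-1.35) = 0.2592
a^s = 1.35^0 = 1.0
s! = 1
P = 0.2592 * 1.0 / 1
P = 0.2592

0.2592


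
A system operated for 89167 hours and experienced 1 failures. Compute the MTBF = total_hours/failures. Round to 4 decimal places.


total_hours = 89167
failures = 1
MTBF = 89167 / 1
MTBF = 89167.0

89167.0


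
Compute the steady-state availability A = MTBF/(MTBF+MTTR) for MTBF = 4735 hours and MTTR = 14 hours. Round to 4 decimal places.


MTBF = 4735
MTTR = 14
MTBF + MTTR = 4749
A = 4735 / 4749
A = 0.9971

0.9971


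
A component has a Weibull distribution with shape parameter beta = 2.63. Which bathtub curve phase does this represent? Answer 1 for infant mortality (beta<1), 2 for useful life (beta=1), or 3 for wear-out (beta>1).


beta = 2.63
Compare beta to 1:
beta < 1 => infant mortality (phase 1)
beta = 1 => useful life (phase 2)
beta > 1 => wear-out (phase 3)
Since beta = 2.63, this is wear-out (increasing failure rate)
Phase = 3

3


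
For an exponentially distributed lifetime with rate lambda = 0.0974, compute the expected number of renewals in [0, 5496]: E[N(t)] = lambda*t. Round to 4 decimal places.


lambda = 0.0974
t = 5496
E[N(t)] = lambda * t
E[N(t)] = 0.0974 * 5496
E[N(t)] = 535.3104

535.3104


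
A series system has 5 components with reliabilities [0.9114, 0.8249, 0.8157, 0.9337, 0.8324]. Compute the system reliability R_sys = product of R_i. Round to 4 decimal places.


Components: [0.9114, 0.8249, 0.8157, 0.9337, 0.8324]
After component 1 (R=0.9114): product = 0.9114
After component 2 (R=0.8249): product = 0.7518
After component 3 (R=0.8157): product = 0.6133
After component 4 (R=0.9337): product = 0.5726
After component 5 (R=0.8324): product = 0.4766
R_sys = 0.4766

0.4766


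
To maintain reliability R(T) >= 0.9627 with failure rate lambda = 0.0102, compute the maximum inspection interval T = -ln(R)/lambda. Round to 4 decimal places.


R_target = 0.9627
lambda = 0.0102
-ln(0.9627) = 0.038
T = 0.038 / 0.0102
T = 3.7268

3.7268


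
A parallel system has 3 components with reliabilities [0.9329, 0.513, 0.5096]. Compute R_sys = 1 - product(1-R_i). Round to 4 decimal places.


Components: [0.9329, 0.513, 0.5096]
(1 - 0.9329) = 0.0671, running product = 0.0671
(1 - 0.513) = 0.487, running product = 0.0327
(1 - 0.5096) = 0.4904, running product = 0.016
Product of (1-R_i) = 0.016
R_sys = 1 - 0.016 = 0.984

0.984


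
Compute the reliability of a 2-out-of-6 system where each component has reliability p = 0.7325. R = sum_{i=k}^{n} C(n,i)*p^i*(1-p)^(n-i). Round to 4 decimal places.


k = 2, n = 6, p = 0.7325
i=2: C(6,2)=15 * 0.7325^2 * 0.2675^4 = 0.0412
i=3: C(6,3)=20 * 0.7325^3 * 0.2675^3 = 0.1505
i=4: C(6,4)=15 * 0.7325^4 * 0.2675^2 = 0.309
i=5: C(6,5)=6 * 0.7325^5 * 0.2675^1 = 0.3385
i=6: C(6,6)=1 * 0.7325^6 * 0.2675^0 = 0.1545
R = sum of terms = 0.9936

0.9936


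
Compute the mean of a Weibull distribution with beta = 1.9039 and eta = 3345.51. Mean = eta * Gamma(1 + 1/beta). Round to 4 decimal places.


beta = 1.9039, eta = 3345.51
1/beta = 0.5252
1 + 1/beta = 1.5252
Gamma(1.5252) = 0.8873
Mean = 3345.51 * 0.8873
Mean = 2968.4898

2968.4898


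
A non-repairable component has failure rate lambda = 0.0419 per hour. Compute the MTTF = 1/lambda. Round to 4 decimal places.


lambda = 0.0419
MTTF = 1 / 0.0419
MTTF = 23.8663

23.8663


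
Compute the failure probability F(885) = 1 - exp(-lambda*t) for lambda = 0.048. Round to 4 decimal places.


lambda = 0.048, t = 885
lambda * t = 42.48
exp(-42.48) = 0.0
F(t) = 1 - 0.0
F(t) = 1.0

1.0


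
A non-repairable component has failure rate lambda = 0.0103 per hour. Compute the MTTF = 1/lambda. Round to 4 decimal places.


lambda = 0.0103
MTTF = 1 / 0.0103
MTTF = 97.0874

97.0874


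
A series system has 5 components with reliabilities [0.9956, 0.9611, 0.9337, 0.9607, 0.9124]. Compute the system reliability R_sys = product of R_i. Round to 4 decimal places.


Components: [0.9956, 0.9611, 0.9337, 0.9607, 0.9124]
After component 1 (R=0.9956): product = 0.9956
After component 2 (R=0.9611): product = 0.9569
After component 3 (R=0.9337): product = 0.8934
After component 4 (R=0.9607): product = 0.8583
After component 5 (R=0.9124): product = 0.7831
R_sys = 0.7831

0.7831


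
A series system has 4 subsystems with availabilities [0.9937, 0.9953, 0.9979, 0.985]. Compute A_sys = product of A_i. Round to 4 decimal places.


Subsystems: [0.9937, 0.9953, 0.9979, 0.985]
After subsystem 1 (A=0.9937): product = 0.9937
After subsystem 2 (A=0.9953): product = 0.989
After subsystem 3 (A=0.9979): product = 0.987
After subsystem 4 (A=0.985): product = 0.9721
A_sys = 0.9721

0.9721


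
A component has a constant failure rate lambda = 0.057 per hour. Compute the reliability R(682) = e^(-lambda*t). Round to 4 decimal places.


lambda = 0.057
t = 682
lambda * t = 38.874
R(t) = e^(-38.874)
R(t) = 0.0

0.0


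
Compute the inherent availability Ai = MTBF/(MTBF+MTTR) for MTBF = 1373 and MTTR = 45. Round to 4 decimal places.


MTBF = 1373
MTTR = 45
MTBF + MTTR = 1418
Ai = 1373 / 1418
Ai = 0.9683

0.9683


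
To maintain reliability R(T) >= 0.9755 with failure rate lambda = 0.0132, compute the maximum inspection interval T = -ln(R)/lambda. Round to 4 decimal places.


R_target = 0.9755
lambda = 0.0132
-ln(0.9755) = 0.0248
T = 0.0248 / 0.0132
T = 1.8792

1.8792


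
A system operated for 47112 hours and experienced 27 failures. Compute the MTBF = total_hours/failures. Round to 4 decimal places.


total_hours = 47112
failures = 27
MTBF = 47112 / 27
MTBF = 1744.8889

1744.8889


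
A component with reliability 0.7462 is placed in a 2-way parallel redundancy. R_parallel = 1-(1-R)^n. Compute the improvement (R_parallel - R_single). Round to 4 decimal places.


R_single = 0.7462, n = 2
1 - R_single = 0.2538
(1 - R_single)^n = 0.2538^2 = 0.0644
R_parallel = 1 - 0.0644 = 0.9356
Improvement = 0.9356 - 0.7462
Improvement = 0.1894

0.1894


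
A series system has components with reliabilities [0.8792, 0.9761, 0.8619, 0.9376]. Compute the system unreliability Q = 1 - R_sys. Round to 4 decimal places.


Components: [0.8792, 0.9761, 0.8619, 0.9376]
After component 1: product = 0.8792
After component 2: product = 0.8582
After component 3: product = 0.7397
After component 4: product = 0.6935
R_sys = 0.6935
Q = 1 - 0.6935 = 0.3065

0.3065


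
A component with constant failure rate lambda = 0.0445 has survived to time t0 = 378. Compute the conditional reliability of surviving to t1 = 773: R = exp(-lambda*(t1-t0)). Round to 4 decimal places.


lambda = 0.0445
t0 = 378, t1 = 773
t1 - t0 = 395
lambda * (t1-t0) = 0.0445 * 395 = 17.5775
R = exp(-17.5775)
R = 0.0

0.0


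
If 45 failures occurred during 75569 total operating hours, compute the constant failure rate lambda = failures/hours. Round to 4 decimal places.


failures = 45
total_hours = 75569
lambda = 45 / 75569
lambda = 0.0006

0.0006


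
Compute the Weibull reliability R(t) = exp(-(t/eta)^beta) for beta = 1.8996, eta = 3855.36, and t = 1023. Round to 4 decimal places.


beta = 1.8996, eta = 3855.36, t = 1023
t/eta = 1023 / 3855.36 = 0.2653
(t/eta)^beta = 0.2653^1.8996 = 0.0804
R(t) = exp(-0.0804)
R(t) = 0.9227

0.9227


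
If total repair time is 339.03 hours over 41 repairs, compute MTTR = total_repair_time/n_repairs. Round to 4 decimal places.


total_repair_time = 339.03
n_repairs = 41
MTTR = 339.03 / 41
MTTR = 8.269

8.269


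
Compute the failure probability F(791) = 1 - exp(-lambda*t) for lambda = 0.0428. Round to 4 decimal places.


lambda = 0.0428, t = 791
lambda * t = 33.8548
exp(-33.8548) = 0.0
F(t) = 1 - 0.0
F(t) = 1.0

1.0


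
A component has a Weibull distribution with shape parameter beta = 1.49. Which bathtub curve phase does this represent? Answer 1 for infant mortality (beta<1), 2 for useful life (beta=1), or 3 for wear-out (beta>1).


beta = 1.49
Compare beta to 1:
beta < 1 => infant mortality (phase 1)
beta = 1 => useful life (phase 2)
beta > 1 => wear-out (phase 3)
Since beta = 1.49, this is wear-out (increasing failure rate)
Phase = 3

3


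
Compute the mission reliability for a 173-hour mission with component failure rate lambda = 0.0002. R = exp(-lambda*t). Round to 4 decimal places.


lambda = 0.0002
mission_time = 173
lambda * t = 0.0002 * 173 = 0.0346
R = exp(-0.0346)
R = 0.966

0.966


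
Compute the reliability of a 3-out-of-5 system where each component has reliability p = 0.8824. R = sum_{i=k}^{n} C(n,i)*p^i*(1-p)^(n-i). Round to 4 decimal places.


k = 3, n = 5, p = 0.8824
i=3: C(5,3)=10 * 0.8824^3 * 0.1176^2 = 0.095
i=4: C(5,4)=5 * 0.8824^4 * 0.1176^1 = 0.3565
i=5: C(5,5)=1 * 0.8824^5 * 0.1176^0 = 0.535
R = sum of terms = 0.9865

0.9865


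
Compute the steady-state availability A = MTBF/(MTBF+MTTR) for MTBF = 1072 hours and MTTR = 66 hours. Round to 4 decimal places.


MTBF = 1072
MTTR = 66
MTBF + MTTR = 1138
A = 1072 / 1138
A = 0.942

0.942


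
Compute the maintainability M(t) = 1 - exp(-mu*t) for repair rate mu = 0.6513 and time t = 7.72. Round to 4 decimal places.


mu = 0.6513, t = 7.72
mu * t = 0.6513 * 7.72 = 5.028
exp(-5.028) = 0.0066
M(t) = 1 - 0.0066
M(t) = 0.9934

0.9934


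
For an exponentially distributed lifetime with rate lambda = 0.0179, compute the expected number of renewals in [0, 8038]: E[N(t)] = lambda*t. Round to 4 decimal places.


lambda = 0.0179
t = 8038
E[N(t)] = lambda * t
E[N(t)] = 0.0179 * 8038
E[N(t)] = 143.8802

143.8802


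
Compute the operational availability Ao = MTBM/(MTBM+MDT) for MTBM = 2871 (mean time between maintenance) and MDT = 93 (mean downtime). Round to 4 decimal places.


MTBM = 2871
MDT = 93
MTBM + MDT = 2964
Ao = 2871 / 2964
Ao = 0.9686

0.9686


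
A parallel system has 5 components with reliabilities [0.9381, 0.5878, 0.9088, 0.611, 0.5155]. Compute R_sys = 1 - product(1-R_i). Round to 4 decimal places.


Components: [0.9381, 0.5878, 0.9088, 0.611, 0.5155]
(1 - 0.9381) = 0.0619, running product = 0.0619
(1 - 0.5878) = 0.4122, running product = 0.0255
(1 - 0.9088) = 0.0912, running product = 0.0023
(1 - 0.611) = 0.389, running product = 0.0009
(1 - 0.5155) = 0.4845, running product = 0.0004
Product of (1-R_i) = 0.0004
R_sys = 1 - 0.0004 = 0.9996

0.9996


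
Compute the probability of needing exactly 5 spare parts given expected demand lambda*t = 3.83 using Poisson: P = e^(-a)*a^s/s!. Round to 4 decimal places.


a = 3.83, s = 5
e^(-a) = e^(-3.83) = 0.0217
a^s = 3.83^5 = 824.1265
s! = 120
P = 0.0217 * 824.1265 / 120
P = 0.1491

0.1491


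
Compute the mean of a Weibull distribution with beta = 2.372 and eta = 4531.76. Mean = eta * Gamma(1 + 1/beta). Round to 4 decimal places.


beta = 2.372, eta = 4531.76
1/beta = 0.4216
1 + 1/beta = 1.4216
Gamma(1.4216) = 0.8863
Mean = 4531.76 * 0.8863
Mean = 4016.4953

4016.4953


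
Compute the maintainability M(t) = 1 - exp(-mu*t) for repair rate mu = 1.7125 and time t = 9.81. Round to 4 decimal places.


mu = 1.7125, t = 9.81
mu * t = 1.7125 * 9.81 = 16.7996
exp(-16.7996) = 0.0
M(t) = 1 - 0.0
M(t) = 1.0

1.0


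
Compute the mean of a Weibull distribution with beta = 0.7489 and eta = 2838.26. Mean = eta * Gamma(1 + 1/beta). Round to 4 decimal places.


beta = 0.7489, eta = 2838.26
1/beta = 1.3353
1 + 1/beta = 2.3353
Gamma(2.3353) = 1.1921
Mean = 2838.26 * 1.1921
Mean = 3383.4398

3383.4398


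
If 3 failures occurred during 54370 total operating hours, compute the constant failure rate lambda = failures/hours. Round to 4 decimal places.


failures = 3
total_hours = 54370
lambda = 3 / 54370
lambda = 0.0001

0.0001


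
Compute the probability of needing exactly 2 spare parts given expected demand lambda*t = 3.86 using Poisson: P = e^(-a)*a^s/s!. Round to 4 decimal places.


a = 3.86, s = 2
e^(-a) = e^(-3.86) = 0.0211
a^s = 3.86^2 = 14.8996
s! = 2
P = 0.0211 * 14.8996 / 2
P = 0.157

0.157


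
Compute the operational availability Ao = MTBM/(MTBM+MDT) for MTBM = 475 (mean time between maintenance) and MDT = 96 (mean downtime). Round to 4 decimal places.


MTBM = 475
MDT = 96
MTBM + MDT = 571
Ao = 475 / 571
Ao = 0.8319

0.8319


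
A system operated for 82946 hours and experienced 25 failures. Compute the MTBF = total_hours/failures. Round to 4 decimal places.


total_hours = 82946
failures = 25
MTBF = 82946 / 25
MTBF = 3317.84

3317.84


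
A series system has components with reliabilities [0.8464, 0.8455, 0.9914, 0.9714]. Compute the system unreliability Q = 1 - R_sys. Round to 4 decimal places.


Components: [0.8464, 0.8455, 0.9914, 0.9714]
After component 1: product = 0.8464
After component 2: product = 0.7156
After component 3: product = 0.7095
After component 4: product = 0.6892
R_sys = 0.6892
Q = 1 - 0.6892 = 0.3108

0.3108


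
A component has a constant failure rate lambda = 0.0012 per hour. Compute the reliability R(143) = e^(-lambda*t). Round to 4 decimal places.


lambda = 0.0012
t = 143
lambda * t = 0.1716
R(t) = e^(-0.1716)
R(t) = 0.8423

0.8423


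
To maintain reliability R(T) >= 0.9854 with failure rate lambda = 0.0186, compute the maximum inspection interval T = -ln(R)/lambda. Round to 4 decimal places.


R_target = 0.9854
lambda = 0.0186
-ln(0.9854) = 0.0147
T = 0.0147 / 0.0186
T = 0.7907

0.7907


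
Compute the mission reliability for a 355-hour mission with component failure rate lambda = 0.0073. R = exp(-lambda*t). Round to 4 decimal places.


lambda = 0.0073
mission_time = 355
lambda * t = 0.0073 * 355 = 2.5915
R = exp(-2.5915)
R = 0.0749

0.0749


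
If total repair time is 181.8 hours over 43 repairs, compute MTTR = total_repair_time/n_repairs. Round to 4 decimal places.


total_repair_time = 181.8
n_repairs = 43
MTTR = 181.8 / 43
MTTR = 4.2279

4.2279


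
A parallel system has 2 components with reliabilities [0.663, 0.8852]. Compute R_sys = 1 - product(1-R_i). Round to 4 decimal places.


Components: [0.663, 0.8852]
(1 - 0.663) = 0.337, running product = 0.337
(1 - 0.8852) = 0.1148, running product = 0.0387
Product of (1-R_i) = 0.0387
R_sys = 1 - 0.0387 = 0.9613

0.9613


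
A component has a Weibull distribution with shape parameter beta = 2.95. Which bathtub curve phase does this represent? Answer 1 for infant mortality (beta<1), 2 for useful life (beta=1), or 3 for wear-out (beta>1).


beta = 2.95
Compare beta to 1:
beta < 1 => infant mortality (phase 1)
beta = 1 => useful life (phase 2)
beta > 1 => wear-out (phase 3)
Since beta = 2.95, this is wear-out (increasing failure rate)
Phase = 3

3


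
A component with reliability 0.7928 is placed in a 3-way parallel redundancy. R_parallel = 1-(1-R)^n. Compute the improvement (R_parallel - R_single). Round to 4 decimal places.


R_single = 0.7928, n = 3
1 - R_single = 0.2072
(1 - R_single)^n = 0.2072^3 = 0.0089
R_parallel = 1 - 0.0089 = 0.9911
Improvement = 0.9911 - 0.7928
Improvement = 0.1983

0.1983


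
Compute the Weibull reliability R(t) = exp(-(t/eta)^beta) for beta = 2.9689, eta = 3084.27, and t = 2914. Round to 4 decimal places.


beta = 2.9689, eta = 3084.27, t = 2914
t/eta = 2914 / 3084.27 = 0.9448
(t/eta)^beta = 0.9448^2.9689 = 0.8448
R(t) = exp(-0.8448)
R(t) = 0.4296

0.4296


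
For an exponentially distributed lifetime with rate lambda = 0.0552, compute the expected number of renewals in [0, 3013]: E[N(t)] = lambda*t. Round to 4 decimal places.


lambda = 0.0552
t = 3013
E[N(t)] = lambda * t
E[N(t)] = 0.0552 * 3013
E[N(t)] = 166.3176

166.3176


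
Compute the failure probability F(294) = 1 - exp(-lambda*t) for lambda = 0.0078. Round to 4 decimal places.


lambda = 0.0078, t = 294
lambda * t = 2.2932
exp(-2.2932) = 0.1009
F(t) = 1 - 0.1009
F(t) = 0.8991

0.8991


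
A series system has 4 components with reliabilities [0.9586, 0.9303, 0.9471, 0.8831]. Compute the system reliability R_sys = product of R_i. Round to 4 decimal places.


Components: [0.9586, 0.9303, 0.9471, 0.8831]
After component 1 (R=0.9586): product = 0.9586
After component 2 (R=0.9303): product = 0.8918
After component 3 (R=0.9471): product = 0.8446
After component 4 (R=0.8831): product = 0.7459
R_sys = 0.7459

0.7459


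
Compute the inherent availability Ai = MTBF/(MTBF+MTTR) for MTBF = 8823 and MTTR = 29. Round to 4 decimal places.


MTBF = 8823
MTTR = 29
MTBF + MTTR = 8852
Ai = 8823 / 8852
Ai = 0.9967

0.9967


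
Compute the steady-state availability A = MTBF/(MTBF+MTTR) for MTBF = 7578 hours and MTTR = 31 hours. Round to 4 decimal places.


MTBF = 7578
MTTR = 31
MTBF + MTTR = 7609
A = 7578 / 7609
A = 0.9959

0.9959


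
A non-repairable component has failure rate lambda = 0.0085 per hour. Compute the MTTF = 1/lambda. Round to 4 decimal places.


lambda = 0.0085
MTTF = 1 / 0.0085
MTTF = 117.6471

117.6471


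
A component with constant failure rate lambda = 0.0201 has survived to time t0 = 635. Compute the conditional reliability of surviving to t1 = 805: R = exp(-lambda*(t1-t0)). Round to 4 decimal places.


lambda = 0.0201
t0 = 635, t1 = 805
t1 - t0 = 170
lambda * (t1-t0) = 0.0201 * 170 = 3.417
R = exp(-3.417)
R = 0.0328

0.0328


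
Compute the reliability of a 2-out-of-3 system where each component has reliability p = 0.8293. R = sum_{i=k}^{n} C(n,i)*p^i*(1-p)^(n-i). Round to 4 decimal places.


k = 2, n = 3, p = 0.8293
i=2: C(3,2)=3 * 0.8293^2 * 0.1707^1 = 0.3522
i=3: C(3,3)=1 * 0.8293^3 * 0.1707^0 = 0.5703
R = sum of terms = 0.9225

0.9225


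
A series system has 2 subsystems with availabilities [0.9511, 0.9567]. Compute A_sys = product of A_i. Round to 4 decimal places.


Subsystems: [0.9511, 0.9567]
After subsystem 1 (A=0.9511): product = 0.9511
After subsystem 2 (A=0.9567): product = 0.9099
A_sys = 0.9099

0.9099


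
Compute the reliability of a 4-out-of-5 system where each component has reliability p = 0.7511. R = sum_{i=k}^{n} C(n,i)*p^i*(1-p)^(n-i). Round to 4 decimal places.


k = 4, n = 5, p = 0.7511
i=4: C(5,4)=5 * 0.7511^4 * 0.2489^1 = 0.3961
i=5: C(5,5)=1 * 0.7511^5 * 0.2489^0 = 0.2391
R = sum of terms = 0.6351

0.6351


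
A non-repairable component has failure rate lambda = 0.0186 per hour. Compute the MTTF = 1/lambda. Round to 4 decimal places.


lambda = 0.0186
MTTF = 1 / 0.0186
MTTF = 53.7634

53.7634


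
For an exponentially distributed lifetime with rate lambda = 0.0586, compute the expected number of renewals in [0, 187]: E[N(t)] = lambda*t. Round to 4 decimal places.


lambda = 0.0586
t = 187
E[N(t)] = lambda * t
E[N(t)] = 0.0586 * 187
E[N(t)] = 10.9582

10.9582


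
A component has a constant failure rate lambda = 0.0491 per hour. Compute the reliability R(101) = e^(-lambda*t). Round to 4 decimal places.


lambda = 0.0491
t = 101
lambda * t = 4.9591
R(t) = e^(-4.9591)
R(t) = 0.007

0.007


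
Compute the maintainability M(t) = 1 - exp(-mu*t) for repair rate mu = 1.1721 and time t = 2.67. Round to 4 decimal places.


mu = 1.1721, t = 2.67
mu * t = 1.1721 * 2.67 = 3.1295
exp(-3.1295) = 0.0437
M(t) = 1 - 0.0437
M(t) = 0.9563

0.9563


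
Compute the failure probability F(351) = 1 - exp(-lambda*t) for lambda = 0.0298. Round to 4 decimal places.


lambda = 0.0298, t = 351
lambda * t = 10.4598
exp(-10.4598) = 0.0
F(t) = 1 - 0.0
F(t) = 1.0

1.0


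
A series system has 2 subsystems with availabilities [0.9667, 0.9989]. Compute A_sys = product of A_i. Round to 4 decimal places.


Subsystems: [0.9667, 0.9989]
After subsystem 1 (A=0.9667): product = 0.9667
After subsystem 2 (A=0.9989): product = 0.9656
A_sys = 0.9656

0.9656


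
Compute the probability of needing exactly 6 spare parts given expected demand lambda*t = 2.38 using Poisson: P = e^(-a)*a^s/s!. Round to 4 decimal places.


a = 2.38, s = 6
e^(-a) = e^(-2.38) = 0.0926
a^s = 2.38^6 = 181.7447
s! = 720
P = 0.0926 * 181.7447 / 720
P = 0.0234

0.0234


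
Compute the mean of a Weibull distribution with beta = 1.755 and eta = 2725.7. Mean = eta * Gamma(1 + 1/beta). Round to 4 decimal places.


beta = 1.755, eta = 2725.7
1/beta = 0.5698
1 + 1/beta = 1.5698
Gamma(1.5698) = 0.8905
Mean = 2725.7 * 0.8905
Mean = 2427.1596

2427.1596


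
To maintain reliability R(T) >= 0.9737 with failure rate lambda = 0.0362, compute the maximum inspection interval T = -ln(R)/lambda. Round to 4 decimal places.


R_target = 0.9737
lambda = 0.0362
-ln(0.9737) = 0.0267
T = 0.0267 / 0.0362
T = 0.7362

0.7362


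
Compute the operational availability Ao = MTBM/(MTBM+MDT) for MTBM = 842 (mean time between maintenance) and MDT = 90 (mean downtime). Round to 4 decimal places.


MTBM = 842
MDT = 90
MTBM + MDT = 932
Ao = 842 / 932
Ao = 0.9034

0.9034


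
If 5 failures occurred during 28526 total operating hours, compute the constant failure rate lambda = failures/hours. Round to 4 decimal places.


failures = 5
total_hours = 28526
lambda = 5 / 28526
lambda = 0.0002

0.0002


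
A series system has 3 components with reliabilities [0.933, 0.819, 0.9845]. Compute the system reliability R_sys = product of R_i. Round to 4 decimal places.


Components: [0.933, 0.819, 0.9845]
After component 1 (R=0.933): product = 0.933
After component 2 (R=0.819): product = 0.7641
After component 3 (R=0.9845): product = 0.7523
R_sys = 0.7523

0.7523


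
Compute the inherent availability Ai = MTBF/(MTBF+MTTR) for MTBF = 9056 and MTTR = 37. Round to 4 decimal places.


MTBF = 9056
MTTR = 37
MTBF + MTTR = 9093
Ai = 9056 / 9093
Ai = 0.9959

0.9959


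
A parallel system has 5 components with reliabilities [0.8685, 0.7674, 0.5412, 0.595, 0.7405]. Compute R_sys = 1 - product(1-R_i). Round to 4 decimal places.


Components: [0.8685, 0.7674, 0.5412, 0.595, 0.7405]
(1 - 0.8685) = 0.1315, running product = 0.1315
(1 - 0.7674) = 0.2326, running product = 0.0306
(1 - 0.5412) = 0.4588, running product = 0.014
(1 - 0.595) = 0.405, running product = 0.0057
(1 - 0.7405) = 0.2595, running product = 0.0015
Product of (1-R_i) = 0.0015
R_sys = 1 - 0.0015 = 0.9985

0.9985


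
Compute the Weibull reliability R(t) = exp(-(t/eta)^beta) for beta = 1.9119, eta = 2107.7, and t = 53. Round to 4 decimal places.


beta = 1.9119, eta = 2107.7, t = 53
t/eta = 53 / 2107.7 = 0.0251
(t/eta)^beta = 0.0251^1.9119 = 0.0009
R(t) = exp(-0.0009)
R(t) = 0.9991

0.9991


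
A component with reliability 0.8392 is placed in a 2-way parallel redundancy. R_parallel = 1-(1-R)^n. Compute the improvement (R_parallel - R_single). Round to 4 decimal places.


R_single = 0.8392, n = 2
1 - R_single = 0.1608
(1 - R_single)^n = 0.1608^2 = 0.0259
R_parallel = 1 - 0.0259 = 0.9741
Improvement = 0.9741 - 0.8392
Improvement = 0.1349

0.1349


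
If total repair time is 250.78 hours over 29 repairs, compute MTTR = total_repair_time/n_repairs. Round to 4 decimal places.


total_repair_time = 250.78
n_repairs = 29
MTTR = 250.78 / 29
MTTR = 8.6476

8.6476


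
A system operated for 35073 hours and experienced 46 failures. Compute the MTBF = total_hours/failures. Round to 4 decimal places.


total_hours = 35073
failures = 46
MTBF = 35073 / 46
MTBF = 762.4565

762.4565


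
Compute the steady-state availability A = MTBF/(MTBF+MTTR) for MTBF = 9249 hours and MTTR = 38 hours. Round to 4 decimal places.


MTBF = 9249
MTTR = 38
MTBF + MTTR = 9287
A = 9249 / 9287
A = 0.9959

0.9959


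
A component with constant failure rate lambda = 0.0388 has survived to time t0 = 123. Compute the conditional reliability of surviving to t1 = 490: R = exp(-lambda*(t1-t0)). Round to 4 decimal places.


lambda = 0.0388
t0 = 123, t1 = 490
t1 - t0 = 367
lambda * (t1-t0) = 0.0388 * 367 = 14.2396
R = exp(-14.2396)
R = 0.0

0.0


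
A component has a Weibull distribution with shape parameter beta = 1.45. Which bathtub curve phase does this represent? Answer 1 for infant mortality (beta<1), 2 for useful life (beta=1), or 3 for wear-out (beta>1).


beta = 1.45
Compare beta to 1:
beta < 1 => infant mortality (phase 1)
beta = 1 => useful life (phase 2)
beta > 1 => wear-out (phase 3)
Since beta = 1.45, this is wear-out (increasing failure rate)
Phase = 3

3


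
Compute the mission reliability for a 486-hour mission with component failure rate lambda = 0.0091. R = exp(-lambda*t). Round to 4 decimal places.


lambda = 0.0091
mission_time = 486
lambda * t = 0.0091 * 486 = 4.4226
R = exp(-4.4226)
R = 0.012

0.012


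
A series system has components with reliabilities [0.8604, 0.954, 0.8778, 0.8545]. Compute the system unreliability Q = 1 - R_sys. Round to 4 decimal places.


Components: [0.8604, 0.954, 0.8778, 0.8545]
After component 1: product = 0.8604
After component 2: product = 0.8208
After component 3: product = 0.7205
After component 4: product = 0.6157
R_sys = 0.6157
Q = 1 - 0.6157 = 0.3843

0.3843


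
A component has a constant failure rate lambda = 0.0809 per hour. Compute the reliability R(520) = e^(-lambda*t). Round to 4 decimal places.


lambda = 0.0809
t = 520
lambda * t = 42.068
R(t) = e^(-42.068)
R(t) = 0.0

0.0


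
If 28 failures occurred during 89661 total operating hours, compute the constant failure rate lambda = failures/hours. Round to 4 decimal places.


failures = 28
total_hours = 89661
lambda = 28 / 89661
lambda = 0.0003

0.0003


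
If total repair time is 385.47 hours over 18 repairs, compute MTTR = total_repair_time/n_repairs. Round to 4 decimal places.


total_repair_time = 385.47
n_repairs = 18
MTTR = 385.47 / 18
MTTR = 21.415

21.415


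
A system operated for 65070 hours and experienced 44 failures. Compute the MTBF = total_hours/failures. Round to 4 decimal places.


total_hours = 65070
failures = 44
MTBF = 65070 / 44
MTBF = 1478.8636

1478.8636


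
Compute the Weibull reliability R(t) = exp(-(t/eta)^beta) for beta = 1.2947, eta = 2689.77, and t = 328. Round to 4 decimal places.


beta = 1.2947, eta = 2689.77, t = 328
t/eta = 328 / 2689.77 = 0.1219
(t/eta)^beta = 0.1219^1.2947 = 0.0656
R(t) = exp(-0.0656)
R(t) = 0.9365

0.9365


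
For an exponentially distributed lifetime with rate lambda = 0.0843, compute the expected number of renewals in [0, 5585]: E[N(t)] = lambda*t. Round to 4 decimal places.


lambda = 0.0843
t = 5585
E[N(t)] = lambda * t
E[N(t)] = 0.0843 * 5585
E[N(t)] = 470.8155

470.8155


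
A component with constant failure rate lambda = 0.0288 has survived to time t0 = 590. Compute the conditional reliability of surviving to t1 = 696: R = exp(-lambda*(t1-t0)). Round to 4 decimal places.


lambda = 0.0288
t0 = 590, t1 = 696
t1 - t0 = 106
lambda * (t1-t0) = 0.0288 * 106 = 3.0528
R = exp(-3.0528)
R = 0.0472

0.0472


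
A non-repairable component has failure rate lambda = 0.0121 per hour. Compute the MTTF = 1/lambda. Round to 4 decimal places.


lambda = 0.0121
MTTF = 1 / 0.0121
MTTF = 82.6446

82.6446


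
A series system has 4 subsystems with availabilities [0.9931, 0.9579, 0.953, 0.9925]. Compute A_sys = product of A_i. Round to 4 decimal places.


Subsystems: [0.9931, 0.9579, 0.953, 0.9925]
After subsystem 1 (A=0.9931): product = 0.9931
After subsystem 2 (A=0.9579): product = 0.9513
After subsystem 3 (A=0.953): product = 0.9066
After subsystem 4 (A=0.9925): product = 0.8998
A_sys = 0.8998

0.8998


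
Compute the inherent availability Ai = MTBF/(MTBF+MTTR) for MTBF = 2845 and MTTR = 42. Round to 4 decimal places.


MTBF = 2845
MTTR = 42
MTBF + MTTR = 2887
Ai = 2845 / 2887
Ai = 0.9855

0.9855


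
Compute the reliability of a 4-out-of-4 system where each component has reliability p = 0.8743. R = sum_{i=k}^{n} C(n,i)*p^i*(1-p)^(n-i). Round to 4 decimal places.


k = 4, n = 4, p = 0.8743
i=4: C(4,4)=1 * 0.8743^4 * 0.1257^0 = 0.5843
R = sum of terms = 0.5843

0.5843


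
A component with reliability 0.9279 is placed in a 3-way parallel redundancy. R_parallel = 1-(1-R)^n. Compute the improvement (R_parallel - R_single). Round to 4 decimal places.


R_single = 0.9279, n = 3
1 - R_single = 0.0721
(1 - R_single)^n = 0.0721^3 = 0.0004
R_parallel = 1 - 0.0004 = 0.9996
Improvement = 0.9996 - 0.9279
Improvement = 0.0717

0.0717


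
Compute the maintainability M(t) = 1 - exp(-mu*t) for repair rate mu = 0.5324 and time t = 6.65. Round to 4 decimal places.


mu = 0.5324, t = 6.65
mu * t = 0.5324 * 6.65 = 3.5405
exp(-3.5405) = 0.029
M(t) = 1 - 0.029
M(t) = 0.971

0.971


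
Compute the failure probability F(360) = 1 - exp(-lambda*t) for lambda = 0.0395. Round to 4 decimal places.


lambda = 0.0395, t = 360
lambda * t = 14.22
exp(-14.22) = 0.0
F(t) = 1 - 0.0
F(t) = 1.0

1.0


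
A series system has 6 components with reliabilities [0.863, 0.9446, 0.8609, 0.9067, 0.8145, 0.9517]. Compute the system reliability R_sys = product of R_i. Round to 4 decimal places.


Components: [0.863, 0.9446, 0.8609, 0.9067, 0.8145, 0.9517]
After component 1 (R=0.863): product = 0.863
After component 2 (R=0.9446): product = 0.8152
After component 3 (R=0.8609): product = 0.7018
After component 4 (R=0.9067): product = 0.6363
After component 5 (R=0.8145): product = 0.5183
After component 6 (R=0.9517): product = 0.4932
R_sys = 0.4932

0.4932


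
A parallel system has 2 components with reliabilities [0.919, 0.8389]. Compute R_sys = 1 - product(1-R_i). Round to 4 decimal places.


Components: [0.919, 0.8389]
(1 - 0.919) = 0.081, running product = 0.081
(1 - 0.8389) = 0.1611, running product = 0.013
Product of (1-R_i) = 0.013
R_sys = 1 - 0.013 = 0.987

0.987
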